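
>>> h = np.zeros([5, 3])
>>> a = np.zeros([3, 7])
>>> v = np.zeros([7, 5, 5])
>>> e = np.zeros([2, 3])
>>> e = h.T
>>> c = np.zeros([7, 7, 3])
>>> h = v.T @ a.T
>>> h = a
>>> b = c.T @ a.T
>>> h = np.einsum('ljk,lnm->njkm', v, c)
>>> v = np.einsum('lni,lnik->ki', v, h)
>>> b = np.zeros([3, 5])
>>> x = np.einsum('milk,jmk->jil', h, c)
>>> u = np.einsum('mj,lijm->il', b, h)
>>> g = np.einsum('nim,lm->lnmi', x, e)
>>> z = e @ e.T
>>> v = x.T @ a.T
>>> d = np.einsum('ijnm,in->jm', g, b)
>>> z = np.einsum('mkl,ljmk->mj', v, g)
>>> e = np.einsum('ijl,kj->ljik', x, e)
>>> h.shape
(7, 5, 5, 3)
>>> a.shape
(3, 7)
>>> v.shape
(5, 5, 3)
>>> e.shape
(5, 5, 7, 3)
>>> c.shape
(7, 7, 3)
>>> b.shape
(3, 5)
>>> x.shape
(7, 5, 5)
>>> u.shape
(5, 7)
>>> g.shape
(3, 7, 5, 5)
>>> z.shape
(5, 7)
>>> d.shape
(7, 5)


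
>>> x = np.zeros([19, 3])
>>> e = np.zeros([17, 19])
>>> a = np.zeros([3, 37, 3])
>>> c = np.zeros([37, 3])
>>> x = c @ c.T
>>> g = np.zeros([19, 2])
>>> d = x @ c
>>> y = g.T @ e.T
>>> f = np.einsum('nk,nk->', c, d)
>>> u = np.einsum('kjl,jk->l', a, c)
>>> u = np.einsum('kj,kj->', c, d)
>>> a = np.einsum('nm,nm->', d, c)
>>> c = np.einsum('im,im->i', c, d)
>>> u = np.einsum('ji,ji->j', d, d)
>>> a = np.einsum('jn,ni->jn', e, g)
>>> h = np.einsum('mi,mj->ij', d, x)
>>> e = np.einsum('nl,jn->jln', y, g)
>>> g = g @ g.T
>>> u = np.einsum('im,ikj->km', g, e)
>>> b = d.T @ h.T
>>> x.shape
(37, 37)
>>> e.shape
(19, 17, 2)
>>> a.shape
(17, 19)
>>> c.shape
(37,)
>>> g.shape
(19, 19)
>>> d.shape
(37, 3)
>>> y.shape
(2, 17)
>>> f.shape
()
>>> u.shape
(17, 19)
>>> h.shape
(3, 37)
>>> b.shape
(3, 3)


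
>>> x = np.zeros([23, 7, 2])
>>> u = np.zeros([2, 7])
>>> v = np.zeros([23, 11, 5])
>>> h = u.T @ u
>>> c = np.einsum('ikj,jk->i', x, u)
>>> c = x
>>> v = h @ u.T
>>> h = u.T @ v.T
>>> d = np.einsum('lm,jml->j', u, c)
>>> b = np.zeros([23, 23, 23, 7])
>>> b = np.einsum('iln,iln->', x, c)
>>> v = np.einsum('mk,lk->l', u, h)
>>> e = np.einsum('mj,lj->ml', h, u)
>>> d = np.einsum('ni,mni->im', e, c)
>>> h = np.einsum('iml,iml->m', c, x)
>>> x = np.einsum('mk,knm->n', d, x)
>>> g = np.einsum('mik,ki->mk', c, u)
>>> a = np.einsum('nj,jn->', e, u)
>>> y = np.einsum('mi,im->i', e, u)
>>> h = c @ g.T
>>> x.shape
(7,)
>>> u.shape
(2, 7)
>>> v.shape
(7,)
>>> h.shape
(23, 7, 23)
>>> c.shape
(23, 7, 2)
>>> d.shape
(2, 23)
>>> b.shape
()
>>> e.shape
(7, 2)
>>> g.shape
(23, 2)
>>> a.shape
()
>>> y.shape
(2,)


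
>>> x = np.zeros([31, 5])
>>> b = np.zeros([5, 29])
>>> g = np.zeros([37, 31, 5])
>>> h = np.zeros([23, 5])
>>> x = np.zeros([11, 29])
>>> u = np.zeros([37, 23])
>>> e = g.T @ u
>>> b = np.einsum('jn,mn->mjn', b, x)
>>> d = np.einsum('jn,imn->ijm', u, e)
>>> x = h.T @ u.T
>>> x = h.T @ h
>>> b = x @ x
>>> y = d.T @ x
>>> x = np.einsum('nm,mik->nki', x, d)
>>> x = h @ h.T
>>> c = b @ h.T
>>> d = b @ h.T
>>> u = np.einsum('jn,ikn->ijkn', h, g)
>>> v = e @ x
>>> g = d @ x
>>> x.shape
(23, 23)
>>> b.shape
(5, 5)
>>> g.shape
(5, 23)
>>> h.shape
(23, 5)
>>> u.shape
(37, 23, 31, 5)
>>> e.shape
(5, 31, 23)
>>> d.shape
(5, 23)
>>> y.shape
(31, 37, 5)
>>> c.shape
(5, 23)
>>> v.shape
(5, 31, 23)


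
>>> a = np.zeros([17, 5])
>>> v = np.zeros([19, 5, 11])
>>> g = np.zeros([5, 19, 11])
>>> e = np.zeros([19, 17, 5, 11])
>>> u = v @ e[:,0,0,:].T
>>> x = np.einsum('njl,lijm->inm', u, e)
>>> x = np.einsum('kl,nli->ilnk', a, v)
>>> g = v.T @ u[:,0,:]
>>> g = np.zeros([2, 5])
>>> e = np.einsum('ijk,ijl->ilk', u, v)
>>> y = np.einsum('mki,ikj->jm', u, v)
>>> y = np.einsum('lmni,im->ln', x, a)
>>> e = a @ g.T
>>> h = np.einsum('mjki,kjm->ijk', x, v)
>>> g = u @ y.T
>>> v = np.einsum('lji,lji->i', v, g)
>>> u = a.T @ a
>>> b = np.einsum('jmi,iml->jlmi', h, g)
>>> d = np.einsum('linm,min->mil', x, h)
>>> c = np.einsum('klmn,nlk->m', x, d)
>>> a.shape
(17, 5)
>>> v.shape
(11,)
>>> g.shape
(19, 5, 11)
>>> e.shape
(17, 2)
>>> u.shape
(5, 5)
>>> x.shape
(11, 5, 19, 17)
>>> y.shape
(11, 19)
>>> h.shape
(17, 5, 19)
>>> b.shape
(17, 11, 5, 19)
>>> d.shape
(17, 5, 11)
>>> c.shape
(19,)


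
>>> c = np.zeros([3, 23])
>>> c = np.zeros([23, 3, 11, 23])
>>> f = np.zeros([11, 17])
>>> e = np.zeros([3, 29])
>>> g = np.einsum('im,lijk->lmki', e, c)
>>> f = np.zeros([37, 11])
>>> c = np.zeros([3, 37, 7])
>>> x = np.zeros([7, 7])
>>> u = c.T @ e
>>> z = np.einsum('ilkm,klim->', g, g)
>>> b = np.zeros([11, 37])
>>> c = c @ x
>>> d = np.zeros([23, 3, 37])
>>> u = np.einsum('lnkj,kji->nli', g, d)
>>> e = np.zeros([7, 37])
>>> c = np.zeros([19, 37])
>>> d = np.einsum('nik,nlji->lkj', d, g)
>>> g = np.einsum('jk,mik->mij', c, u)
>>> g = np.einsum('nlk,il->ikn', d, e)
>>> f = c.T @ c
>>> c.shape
(19, 37)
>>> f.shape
(37, 37)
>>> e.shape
(7, 37)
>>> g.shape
(7, 23, 29)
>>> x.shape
(7, 7)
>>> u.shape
(29, 23, 37)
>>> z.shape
()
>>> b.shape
(11, 37)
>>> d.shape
(29, 37, 23)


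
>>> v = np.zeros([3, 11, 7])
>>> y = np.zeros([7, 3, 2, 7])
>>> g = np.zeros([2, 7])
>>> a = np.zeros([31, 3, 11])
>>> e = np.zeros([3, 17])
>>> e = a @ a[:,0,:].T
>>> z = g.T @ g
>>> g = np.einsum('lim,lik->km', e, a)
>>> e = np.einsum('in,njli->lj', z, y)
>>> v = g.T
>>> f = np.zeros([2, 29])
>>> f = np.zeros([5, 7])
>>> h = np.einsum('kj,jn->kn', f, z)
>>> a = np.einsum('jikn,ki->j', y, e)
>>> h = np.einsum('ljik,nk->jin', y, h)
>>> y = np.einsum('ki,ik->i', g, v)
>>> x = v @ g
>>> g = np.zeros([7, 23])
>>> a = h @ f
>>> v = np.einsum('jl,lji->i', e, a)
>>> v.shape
(7,)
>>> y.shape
(31,)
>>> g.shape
(7, 23)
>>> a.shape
(3, 2, 7)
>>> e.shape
(2, 3)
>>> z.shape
(7, 7)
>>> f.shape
(5, 7)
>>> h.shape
(3, 2, 5)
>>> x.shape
(31, 31)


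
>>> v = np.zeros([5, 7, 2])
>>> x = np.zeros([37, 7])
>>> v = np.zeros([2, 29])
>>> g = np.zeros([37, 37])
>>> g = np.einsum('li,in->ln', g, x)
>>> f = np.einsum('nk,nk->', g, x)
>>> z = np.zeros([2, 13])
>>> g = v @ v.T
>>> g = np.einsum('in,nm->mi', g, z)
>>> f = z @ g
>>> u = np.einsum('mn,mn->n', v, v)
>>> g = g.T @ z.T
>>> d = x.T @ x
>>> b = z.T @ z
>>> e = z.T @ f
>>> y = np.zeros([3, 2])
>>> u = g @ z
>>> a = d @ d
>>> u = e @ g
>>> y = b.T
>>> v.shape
(2, 29)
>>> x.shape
(37, 7)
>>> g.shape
(2, 2)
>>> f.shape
(2, 2)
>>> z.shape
(2, 13)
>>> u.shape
(13, 2)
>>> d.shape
(7, 7)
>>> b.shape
(13, 13)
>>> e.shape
(13, 2)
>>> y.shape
(13, 13)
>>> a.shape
(7, 7)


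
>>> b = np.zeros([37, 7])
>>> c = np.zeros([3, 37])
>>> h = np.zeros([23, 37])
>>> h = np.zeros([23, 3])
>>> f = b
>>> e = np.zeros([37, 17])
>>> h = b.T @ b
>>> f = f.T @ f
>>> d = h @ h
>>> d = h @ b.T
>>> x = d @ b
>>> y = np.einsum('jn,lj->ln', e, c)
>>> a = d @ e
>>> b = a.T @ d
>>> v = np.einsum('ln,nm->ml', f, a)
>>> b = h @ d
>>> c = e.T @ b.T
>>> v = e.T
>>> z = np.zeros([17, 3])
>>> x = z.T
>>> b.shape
(7, 37)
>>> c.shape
(17, 7)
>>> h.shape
(7, 7)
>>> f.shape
(7, 7)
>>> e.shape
(37, 17)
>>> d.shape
(7, 37)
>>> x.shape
(3, 17)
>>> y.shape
(3, 17)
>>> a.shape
(7, 17)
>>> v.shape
(17, 37)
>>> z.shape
(17, 3)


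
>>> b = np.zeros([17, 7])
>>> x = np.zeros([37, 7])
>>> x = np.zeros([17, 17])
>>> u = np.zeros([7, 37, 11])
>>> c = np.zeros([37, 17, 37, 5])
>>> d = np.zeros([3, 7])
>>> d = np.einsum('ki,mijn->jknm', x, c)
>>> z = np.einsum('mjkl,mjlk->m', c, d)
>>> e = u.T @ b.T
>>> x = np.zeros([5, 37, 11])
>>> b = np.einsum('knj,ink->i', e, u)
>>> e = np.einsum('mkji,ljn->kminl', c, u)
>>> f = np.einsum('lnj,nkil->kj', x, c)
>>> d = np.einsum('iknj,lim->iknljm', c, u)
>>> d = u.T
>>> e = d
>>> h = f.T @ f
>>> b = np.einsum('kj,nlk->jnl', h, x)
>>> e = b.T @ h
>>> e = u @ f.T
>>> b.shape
(11, 5, 37)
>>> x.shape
(5, 37, 11)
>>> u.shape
(7, 37, 11)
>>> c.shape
(37, 17, 37, 5)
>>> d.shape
(11, 37, 7)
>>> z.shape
(37,)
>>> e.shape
(7, 37, 17)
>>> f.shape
(17, 11)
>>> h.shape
(11, 11)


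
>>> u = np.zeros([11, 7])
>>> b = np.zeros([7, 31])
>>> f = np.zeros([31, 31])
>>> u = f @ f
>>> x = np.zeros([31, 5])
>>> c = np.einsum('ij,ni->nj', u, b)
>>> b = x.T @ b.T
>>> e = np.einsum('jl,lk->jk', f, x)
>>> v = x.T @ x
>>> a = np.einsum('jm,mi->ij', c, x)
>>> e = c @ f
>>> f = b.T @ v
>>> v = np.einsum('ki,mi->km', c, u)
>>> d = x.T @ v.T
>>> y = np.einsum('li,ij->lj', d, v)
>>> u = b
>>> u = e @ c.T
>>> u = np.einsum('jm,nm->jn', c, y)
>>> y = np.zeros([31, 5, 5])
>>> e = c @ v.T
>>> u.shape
(7, 5)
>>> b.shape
(5, 7)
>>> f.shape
(7, 5)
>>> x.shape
(31, 5)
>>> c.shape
(7, 31)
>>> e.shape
(7, 7)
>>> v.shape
(7, 31)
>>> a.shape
(5, 7)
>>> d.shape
(5, 7)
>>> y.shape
(31, 5, 5)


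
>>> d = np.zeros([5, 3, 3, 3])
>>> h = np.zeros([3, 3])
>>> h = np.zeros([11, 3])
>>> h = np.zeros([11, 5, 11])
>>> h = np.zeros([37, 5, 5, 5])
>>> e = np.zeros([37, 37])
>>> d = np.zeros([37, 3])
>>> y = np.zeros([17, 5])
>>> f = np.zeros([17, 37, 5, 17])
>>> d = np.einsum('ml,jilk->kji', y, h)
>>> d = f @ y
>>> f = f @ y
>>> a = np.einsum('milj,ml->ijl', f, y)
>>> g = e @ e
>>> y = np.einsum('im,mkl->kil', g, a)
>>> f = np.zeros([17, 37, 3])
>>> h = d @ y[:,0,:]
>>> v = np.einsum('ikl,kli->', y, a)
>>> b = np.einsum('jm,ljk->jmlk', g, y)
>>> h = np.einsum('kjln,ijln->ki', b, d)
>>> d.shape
(17, 37, 5, 5)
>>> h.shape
(37, 17)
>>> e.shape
(37, 37)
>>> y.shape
(5, 37, 5)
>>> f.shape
(17, 37, 3)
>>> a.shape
(37, 5, 5)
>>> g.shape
(37, 37)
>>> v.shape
()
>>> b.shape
(37, 37, 5, 5)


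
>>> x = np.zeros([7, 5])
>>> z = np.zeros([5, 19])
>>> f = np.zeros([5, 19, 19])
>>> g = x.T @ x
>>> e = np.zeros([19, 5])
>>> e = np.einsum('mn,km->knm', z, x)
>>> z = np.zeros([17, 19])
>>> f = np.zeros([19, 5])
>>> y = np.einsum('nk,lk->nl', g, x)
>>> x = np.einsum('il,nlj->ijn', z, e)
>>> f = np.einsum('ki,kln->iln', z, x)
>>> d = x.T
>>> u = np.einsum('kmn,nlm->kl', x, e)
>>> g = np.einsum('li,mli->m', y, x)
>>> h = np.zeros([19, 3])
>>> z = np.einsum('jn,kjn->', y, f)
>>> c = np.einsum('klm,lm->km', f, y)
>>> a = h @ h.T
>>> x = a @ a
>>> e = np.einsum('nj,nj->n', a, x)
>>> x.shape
(19, 19)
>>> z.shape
()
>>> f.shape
(19, 5, 7)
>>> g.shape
(17,)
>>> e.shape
(19,)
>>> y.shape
(5, 7)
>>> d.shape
(7, 5, 17)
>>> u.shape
(17, 19)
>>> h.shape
(19, 3)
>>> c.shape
(19, 7)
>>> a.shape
(19, 19)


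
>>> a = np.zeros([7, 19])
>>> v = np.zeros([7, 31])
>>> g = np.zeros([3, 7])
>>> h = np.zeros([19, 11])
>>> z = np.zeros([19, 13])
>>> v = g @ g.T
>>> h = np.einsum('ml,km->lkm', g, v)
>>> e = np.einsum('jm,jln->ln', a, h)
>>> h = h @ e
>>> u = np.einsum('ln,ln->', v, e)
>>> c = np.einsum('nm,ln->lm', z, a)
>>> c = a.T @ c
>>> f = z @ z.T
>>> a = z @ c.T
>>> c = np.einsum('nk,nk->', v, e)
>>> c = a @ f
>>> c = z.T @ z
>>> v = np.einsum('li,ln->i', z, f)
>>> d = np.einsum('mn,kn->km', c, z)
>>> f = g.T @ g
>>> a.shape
(19, 19)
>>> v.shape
(13,)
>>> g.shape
(3, 7)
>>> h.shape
(7, 3, 3)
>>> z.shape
(19, 13)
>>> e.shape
(3, 3)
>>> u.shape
()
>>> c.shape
(13, 13)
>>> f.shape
(7, 7)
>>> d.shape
(19, 13)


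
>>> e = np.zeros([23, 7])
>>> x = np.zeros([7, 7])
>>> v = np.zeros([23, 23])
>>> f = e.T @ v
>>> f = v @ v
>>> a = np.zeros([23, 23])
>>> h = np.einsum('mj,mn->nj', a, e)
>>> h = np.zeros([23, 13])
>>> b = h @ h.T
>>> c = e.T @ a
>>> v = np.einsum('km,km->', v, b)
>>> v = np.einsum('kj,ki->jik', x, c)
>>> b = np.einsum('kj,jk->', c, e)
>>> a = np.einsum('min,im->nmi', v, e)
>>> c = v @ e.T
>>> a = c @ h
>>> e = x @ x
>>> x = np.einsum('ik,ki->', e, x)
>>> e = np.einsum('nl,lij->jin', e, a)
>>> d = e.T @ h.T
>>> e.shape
(13, 23, 7)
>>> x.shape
()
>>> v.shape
(7, 23, 7)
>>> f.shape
(23, 23)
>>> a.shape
(7, 23, 13)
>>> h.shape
(23, 13)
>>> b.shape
()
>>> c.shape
(7, 23, 23)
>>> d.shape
(7, 23, 23)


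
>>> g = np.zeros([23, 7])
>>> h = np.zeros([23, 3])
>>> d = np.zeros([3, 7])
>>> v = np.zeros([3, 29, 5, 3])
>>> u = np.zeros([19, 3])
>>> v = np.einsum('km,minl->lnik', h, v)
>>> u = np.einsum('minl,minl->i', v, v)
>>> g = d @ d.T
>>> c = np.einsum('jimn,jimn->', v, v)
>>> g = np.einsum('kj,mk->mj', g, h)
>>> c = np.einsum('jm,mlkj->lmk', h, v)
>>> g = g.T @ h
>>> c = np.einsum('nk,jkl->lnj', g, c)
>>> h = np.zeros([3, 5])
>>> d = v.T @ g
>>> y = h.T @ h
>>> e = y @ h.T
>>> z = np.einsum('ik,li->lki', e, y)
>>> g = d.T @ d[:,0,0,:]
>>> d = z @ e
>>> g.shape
(3, 5, 29, 3)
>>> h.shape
(3, 5)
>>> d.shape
(5, 3, 3)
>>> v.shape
(3, 5, 29, 23)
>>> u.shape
(5,)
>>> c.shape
(29, 3, 5)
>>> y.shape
(5, 5)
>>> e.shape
(5, 3)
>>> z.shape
(5, 3, 5)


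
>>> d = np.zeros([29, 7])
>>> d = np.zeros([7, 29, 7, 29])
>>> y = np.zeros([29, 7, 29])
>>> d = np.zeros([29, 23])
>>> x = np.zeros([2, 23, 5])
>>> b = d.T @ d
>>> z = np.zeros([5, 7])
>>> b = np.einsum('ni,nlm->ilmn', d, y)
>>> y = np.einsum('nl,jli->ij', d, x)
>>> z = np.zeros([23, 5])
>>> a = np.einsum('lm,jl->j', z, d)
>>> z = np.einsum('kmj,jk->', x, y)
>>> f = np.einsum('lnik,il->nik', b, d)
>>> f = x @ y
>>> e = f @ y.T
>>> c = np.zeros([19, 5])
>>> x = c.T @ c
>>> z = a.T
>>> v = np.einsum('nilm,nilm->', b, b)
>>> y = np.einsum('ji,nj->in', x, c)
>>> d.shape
(29, 23)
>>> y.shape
(5, 19)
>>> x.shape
(5, 5)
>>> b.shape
(23, 7, 29, 29)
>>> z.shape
(29,)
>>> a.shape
(29,)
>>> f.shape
(2, 23, 2)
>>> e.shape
(2, 23, 5)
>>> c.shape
(19, 5)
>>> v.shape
()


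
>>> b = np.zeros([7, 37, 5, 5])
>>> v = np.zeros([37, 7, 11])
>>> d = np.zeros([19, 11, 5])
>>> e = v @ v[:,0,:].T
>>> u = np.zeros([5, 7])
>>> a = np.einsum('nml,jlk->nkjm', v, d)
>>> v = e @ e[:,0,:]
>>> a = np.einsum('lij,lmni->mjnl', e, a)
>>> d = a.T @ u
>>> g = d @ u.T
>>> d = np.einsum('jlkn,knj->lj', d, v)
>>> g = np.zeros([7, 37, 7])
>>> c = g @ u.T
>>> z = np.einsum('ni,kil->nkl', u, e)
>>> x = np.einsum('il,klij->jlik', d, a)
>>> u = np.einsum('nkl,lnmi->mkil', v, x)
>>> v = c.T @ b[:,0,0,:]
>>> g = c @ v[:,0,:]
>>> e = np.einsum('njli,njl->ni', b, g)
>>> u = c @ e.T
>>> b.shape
(7, 37, 5, 5)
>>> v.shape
(5, 37, 5)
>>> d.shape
(19, 37)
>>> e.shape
(7, 5)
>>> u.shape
(7, 37, 7)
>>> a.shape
(5, 37, 19, 37)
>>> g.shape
(7, 37, 5)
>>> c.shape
(7, 37, 5)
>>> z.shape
(5, 37, 37)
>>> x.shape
(37, 37, 19, 5)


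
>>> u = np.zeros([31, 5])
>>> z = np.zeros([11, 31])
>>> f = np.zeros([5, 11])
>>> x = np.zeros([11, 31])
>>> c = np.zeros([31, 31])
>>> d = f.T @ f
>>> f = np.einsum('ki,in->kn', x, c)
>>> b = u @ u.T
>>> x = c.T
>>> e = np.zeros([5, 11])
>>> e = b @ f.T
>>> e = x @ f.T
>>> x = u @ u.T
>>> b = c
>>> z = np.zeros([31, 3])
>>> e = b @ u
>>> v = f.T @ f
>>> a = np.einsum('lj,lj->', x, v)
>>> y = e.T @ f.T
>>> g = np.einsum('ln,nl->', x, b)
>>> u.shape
(31, 5)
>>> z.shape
(31, 3)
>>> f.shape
(11, 31)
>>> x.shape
(31, 31)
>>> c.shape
(31, 31)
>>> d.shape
(11, 11)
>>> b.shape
(31, 31)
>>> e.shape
(31, 5)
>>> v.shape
(31, 31)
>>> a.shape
()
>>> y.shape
(5, 11)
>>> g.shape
()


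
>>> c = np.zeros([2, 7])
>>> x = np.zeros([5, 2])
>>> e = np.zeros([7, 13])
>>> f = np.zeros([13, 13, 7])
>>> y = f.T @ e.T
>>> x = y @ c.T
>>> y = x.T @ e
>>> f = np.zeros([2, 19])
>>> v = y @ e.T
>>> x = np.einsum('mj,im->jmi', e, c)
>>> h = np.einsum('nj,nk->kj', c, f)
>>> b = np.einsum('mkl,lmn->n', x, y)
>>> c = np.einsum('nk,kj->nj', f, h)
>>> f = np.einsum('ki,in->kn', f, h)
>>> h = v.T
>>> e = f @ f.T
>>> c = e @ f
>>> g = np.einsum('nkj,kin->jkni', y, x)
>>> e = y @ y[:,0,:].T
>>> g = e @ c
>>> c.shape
(2, 7)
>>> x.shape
(13, 7, 2)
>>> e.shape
(2, 13, 2)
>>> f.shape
(2, 7)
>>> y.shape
(2, 13, 13)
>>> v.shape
(2, 13, 7)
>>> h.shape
(7, 13, 2)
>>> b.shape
(13,)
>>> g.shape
(2, 13, 7)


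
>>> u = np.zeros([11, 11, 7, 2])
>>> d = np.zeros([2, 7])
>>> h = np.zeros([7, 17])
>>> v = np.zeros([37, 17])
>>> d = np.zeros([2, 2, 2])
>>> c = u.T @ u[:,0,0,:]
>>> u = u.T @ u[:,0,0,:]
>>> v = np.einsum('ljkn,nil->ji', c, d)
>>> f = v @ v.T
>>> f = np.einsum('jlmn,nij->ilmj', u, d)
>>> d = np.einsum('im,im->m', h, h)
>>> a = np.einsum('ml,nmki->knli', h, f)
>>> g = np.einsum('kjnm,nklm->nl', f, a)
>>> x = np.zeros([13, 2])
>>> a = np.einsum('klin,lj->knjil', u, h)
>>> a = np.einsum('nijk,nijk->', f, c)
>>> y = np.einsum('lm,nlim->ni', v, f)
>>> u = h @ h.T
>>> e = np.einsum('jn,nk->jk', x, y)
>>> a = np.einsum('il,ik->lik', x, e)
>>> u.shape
(7, 7)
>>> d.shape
(17,)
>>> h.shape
(7, 17)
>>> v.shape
(7, 2)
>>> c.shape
(2, 7, 11, 2)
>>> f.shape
(2, 7, 11, 2)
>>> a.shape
(2, 13, 11)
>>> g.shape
(11, 17)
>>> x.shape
(13, 2)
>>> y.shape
(2, 11)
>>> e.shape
(13, 11)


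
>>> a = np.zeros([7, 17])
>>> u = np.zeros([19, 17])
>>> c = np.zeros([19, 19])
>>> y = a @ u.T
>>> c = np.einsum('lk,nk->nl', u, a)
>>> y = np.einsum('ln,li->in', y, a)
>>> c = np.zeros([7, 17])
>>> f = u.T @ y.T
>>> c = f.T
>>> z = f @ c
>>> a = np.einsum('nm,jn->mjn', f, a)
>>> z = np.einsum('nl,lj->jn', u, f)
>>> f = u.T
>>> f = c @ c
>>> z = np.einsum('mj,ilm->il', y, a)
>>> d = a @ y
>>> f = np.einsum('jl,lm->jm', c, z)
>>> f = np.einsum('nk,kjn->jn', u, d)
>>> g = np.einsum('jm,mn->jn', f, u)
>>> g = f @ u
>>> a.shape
(17, 7, 17)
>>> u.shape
(19, 17)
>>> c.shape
(17, 17)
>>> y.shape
(17, 19)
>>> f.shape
(7, 19)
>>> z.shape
(17, 7)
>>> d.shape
(17, 7, 19)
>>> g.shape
(7, 17)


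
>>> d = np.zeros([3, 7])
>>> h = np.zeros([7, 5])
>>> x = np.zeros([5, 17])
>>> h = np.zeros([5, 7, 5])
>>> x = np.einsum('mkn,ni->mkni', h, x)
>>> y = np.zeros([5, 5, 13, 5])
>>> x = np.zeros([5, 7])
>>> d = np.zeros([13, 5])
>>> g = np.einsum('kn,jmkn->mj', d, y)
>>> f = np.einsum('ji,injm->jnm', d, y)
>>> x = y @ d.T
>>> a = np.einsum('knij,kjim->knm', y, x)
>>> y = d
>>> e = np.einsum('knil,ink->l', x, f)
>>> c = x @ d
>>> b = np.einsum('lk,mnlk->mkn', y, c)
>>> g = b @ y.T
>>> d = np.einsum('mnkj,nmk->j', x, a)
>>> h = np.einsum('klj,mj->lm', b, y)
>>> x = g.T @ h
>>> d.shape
(13,)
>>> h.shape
(5, 13)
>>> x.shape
(13, 5, 13)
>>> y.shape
(13, 5)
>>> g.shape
(5, 5, 13)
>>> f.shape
(13, 5, 5)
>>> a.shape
(5, 5, 13)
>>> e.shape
(13,)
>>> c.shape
(5, 5, 13, 5)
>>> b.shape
(5, 5, 5)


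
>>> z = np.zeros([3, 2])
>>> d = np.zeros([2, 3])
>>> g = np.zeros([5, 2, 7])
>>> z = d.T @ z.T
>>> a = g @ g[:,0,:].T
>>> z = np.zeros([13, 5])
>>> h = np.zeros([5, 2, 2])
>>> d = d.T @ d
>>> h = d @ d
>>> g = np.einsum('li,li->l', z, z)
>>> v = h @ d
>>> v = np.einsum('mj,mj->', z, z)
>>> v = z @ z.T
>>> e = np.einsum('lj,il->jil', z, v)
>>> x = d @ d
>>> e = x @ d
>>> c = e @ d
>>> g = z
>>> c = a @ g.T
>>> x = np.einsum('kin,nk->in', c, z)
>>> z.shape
(13, 5)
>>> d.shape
(3, 3)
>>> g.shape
(13, 5)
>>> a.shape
(5, 2, 5)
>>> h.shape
(3, 3)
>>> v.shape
(13, 13)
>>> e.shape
(3, 3)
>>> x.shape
(2, 13)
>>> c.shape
(5, 2, 13)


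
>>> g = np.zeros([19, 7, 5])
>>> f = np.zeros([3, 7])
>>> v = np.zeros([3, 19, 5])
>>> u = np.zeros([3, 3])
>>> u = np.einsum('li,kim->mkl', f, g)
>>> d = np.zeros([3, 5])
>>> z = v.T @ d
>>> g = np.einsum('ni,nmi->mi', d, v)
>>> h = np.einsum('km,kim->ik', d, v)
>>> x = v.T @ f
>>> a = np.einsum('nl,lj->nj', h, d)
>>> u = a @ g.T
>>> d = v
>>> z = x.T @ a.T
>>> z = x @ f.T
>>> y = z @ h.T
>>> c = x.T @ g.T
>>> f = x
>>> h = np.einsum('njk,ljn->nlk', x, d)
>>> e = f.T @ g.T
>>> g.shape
(19, 5)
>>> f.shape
(5, 19, 7)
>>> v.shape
(3, 19, 5)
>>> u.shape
(19, 19)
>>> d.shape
(3, 19, 5)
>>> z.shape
(5, 19, 3)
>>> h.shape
(5, 3, 7)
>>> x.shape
(5, 19, 7)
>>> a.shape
(19, 5)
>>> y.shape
(5, 19, 19)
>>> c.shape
(7, 19, 19)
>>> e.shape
(7, 19, 19)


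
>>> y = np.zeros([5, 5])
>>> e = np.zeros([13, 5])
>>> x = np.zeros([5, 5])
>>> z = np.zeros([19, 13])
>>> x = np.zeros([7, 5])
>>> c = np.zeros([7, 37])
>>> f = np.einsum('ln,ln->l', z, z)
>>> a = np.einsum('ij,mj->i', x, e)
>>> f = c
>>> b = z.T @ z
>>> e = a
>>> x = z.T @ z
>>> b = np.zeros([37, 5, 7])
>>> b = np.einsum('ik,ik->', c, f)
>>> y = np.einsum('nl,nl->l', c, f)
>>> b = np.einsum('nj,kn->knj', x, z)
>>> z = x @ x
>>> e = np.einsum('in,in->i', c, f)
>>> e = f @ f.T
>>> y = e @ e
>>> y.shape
(7, 7)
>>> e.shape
(7, 7)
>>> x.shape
(13, 13)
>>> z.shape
(13, 13)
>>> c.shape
(7, 37)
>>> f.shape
(7, 37)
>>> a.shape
(7,)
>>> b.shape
(19, 13, 13)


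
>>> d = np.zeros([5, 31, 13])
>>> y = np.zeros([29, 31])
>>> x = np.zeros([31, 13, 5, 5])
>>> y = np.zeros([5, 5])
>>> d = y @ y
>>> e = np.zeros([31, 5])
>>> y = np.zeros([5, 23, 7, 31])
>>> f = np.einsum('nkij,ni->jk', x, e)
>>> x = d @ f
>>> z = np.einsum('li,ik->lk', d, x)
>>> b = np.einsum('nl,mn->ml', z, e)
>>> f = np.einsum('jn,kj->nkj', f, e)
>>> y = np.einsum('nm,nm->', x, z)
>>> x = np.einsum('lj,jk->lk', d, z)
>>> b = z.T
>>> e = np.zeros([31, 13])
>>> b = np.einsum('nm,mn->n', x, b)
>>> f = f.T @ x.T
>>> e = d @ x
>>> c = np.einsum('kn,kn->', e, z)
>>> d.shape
(5, 5)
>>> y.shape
()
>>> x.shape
(5, 13)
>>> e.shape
(5, 13)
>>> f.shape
(5, 31, 5)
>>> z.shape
(5, 13)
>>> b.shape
(5,)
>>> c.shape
()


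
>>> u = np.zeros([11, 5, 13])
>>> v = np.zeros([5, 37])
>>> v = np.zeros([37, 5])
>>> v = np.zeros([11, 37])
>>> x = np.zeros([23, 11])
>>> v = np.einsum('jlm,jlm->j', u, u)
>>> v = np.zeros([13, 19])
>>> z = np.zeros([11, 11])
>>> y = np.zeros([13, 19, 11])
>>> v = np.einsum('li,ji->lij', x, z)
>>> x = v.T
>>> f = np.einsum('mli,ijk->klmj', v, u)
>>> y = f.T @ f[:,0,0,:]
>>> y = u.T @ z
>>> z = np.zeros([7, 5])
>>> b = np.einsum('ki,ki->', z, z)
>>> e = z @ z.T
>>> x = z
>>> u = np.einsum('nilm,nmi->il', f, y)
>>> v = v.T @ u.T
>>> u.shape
(11, 23)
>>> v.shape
(11, 11, 11)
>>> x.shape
(7, 5)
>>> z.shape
(7, 5)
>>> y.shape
(13, 5, 11)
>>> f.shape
(13, 11, 23, 5)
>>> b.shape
()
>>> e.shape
(7, 7)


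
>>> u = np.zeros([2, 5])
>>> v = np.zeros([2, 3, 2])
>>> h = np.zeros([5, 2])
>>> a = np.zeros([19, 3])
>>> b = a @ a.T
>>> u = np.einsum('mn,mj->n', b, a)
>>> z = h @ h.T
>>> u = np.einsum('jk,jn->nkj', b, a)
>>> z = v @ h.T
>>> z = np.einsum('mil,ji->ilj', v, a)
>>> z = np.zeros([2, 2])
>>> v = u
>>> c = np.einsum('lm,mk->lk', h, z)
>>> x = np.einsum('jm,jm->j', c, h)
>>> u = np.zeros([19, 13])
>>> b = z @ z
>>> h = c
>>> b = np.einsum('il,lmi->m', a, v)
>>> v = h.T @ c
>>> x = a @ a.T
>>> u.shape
(19, 13)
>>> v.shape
(2, 2)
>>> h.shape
(5, 2)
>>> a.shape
(19, 3)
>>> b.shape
(19,)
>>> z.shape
(2, 2)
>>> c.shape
(5, 2)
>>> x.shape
(19, 19)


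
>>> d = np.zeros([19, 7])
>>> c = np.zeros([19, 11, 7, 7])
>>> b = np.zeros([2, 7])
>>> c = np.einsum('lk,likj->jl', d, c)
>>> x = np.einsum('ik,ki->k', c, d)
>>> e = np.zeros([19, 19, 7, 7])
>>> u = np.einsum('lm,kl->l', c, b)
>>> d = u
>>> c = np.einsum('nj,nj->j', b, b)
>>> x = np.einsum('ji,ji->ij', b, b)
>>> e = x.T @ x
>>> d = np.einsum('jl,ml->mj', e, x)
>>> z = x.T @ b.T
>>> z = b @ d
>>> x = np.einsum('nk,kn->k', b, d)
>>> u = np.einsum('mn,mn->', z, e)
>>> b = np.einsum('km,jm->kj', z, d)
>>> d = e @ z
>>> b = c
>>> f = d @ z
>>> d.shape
(2, 2)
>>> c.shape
(7,)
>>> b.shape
(7,)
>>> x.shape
(7,)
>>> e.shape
(2, 2)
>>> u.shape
()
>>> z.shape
(2, 2)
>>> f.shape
(2, 2)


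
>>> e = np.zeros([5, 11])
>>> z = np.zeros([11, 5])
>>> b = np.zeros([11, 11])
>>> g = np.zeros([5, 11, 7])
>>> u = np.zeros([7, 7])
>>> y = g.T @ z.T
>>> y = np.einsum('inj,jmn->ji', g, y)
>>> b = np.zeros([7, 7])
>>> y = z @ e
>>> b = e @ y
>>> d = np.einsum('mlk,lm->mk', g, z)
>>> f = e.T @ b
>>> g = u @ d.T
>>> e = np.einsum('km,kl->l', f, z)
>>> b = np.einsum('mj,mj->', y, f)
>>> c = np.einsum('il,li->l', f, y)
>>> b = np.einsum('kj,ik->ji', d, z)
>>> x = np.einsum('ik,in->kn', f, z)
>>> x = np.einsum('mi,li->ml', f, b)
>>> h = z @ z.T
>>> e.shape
(5,)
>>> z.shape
(11, 5)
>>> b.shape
(7, 11)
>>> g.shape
(7, 5)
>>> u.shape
(7, 7)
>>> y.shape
(11, 11)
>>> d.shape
(5, 7)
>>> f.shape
(11, 11)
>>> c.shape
(11,)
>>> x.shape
(11, 7)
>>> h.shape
(11, 11)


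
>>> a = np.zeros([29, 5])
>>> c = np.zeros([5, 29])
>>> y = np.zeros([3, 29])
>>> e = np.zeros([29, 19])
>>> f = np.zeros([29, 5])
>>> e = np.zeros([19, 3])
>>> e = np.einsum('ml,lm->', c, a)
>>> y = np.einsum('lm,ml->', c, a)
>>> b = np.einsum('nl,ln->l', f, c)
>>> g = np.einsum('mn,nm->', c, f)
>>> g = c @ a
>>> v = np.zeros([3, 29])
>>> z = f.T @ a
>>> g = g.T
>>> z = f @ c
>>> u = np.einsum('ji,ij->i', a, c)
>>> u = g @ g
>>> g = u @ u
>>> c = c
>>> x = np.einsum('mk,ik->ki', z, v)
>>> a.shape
(29, 5)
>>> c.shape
(5, 29)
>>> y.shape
()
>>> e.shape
()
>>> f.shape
(29, 5)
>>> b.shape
(5,)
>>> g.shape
(5, 5)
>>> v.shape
(3, 29)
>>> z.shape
(29, 29)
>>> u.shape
(5, 5)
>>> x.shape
(29, 3)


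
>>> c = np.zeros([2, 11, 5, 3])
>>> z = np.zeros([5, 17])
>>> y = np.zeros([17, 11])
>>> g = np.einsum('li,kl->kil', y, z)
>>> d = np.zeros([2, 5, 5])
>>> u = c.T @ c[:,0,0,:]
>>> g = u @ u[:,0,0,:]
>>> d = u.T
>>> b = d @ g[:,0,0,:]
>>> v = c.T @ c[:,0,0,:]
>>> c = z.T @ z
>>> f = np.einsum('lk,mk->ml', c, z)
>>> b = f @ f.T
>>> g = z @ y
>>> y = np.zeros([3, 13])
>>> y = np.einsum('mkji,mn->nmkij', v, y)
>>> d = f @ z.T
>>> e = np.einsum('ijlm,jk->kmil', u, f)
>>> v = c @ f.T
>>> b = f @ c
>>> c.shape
(17, 17)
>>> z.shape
(5, 17)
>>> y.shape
(13, 3, 5, 3, 11)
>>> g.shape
(5, 11)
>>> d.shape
(5, 5)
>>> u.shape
(3, 5, 11, 3)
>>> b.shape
(5, 17)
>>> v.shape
(17, 5)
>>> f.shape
(5, 17)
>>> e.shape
(17, 3, 3, 11)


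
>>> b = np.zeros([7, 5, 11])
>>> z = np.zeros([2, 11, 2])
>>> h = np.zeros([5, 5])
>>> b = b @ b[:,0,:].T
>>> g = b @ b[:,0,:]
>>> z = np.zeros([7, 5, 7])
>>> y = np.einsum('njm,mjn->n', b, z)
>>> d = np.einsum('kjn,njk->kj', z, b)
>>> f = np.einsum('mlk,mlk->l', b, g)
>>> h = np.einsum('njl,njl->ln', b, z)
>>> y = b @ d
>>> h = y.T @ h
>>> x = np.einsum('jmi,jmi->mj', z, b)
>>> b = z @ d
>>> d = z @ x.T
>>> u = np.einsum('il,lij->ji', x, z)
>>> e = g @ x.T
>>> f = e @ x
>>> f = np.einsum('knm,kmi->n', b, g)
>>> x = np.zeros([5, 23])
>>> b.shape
(7, 5, 5)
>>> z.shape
(7, 5, 7)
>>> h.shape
(5, 5, 7)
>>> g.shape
(7, 5, 7)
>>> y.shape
(7, 5, 5)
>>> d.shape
(7, 5, 5)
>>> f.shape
(5,)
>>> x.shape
(5, 23)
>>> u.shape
(7, 5)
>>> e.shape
(7, 5, 5)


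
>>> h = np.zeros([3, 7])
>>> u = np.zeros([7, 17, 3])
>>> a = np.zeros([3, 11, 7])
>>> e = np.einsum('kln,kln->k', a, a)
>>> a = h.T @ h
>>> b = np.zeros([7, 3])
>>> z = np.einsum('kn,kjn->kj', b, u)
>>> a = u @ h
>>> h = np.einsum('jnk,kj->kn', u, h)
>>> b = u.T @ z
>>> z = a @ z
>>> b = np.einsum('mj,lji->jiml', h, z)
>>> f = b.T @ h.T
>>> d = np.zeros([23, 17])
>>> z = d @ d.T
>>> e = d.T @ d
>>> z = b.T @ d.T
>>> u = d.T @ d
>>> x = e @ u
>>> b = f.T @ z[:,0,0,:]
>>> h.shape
(3, 17)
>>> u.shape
(17, 17)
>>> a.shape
(7, 17, 7)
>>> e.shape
(17, 17)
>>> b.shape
(3, 17, 3, 23)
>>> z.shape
(7, 3, 17, 23)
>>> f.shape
(7, 3, 17, 3)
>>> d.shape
(23, 17)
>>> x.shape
(17, 17)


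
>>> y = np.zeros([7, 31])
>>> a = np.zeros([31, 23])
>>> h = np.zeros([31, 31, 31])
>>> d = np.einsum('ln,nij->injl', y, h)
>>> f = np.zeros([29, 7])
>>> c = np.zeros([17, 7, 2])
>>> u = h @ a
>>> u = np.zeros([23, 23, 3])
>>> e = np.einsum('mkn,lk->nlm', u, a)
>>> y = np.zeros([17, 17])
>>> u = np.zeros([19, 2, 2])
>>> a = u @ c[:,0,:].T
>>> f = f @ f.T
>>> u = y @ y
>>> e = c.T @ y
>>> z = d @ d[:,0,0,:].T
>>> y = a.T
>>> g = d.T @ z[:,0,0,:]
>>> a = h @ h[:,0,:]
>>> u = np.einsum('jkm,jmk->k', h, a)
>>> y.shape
(17, 2, 19)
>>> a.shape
(31, 31, 31)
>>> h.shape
(31, 31, 31)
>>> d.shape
(31, 31, 31, 7)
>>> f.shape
(29, 29)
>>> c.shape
(17, 7, 2)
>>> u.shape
(31,)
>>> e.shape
(2, 7, 17)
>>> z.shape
(31, 31, 31, 31)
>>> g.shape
(7, 31, 31, 31)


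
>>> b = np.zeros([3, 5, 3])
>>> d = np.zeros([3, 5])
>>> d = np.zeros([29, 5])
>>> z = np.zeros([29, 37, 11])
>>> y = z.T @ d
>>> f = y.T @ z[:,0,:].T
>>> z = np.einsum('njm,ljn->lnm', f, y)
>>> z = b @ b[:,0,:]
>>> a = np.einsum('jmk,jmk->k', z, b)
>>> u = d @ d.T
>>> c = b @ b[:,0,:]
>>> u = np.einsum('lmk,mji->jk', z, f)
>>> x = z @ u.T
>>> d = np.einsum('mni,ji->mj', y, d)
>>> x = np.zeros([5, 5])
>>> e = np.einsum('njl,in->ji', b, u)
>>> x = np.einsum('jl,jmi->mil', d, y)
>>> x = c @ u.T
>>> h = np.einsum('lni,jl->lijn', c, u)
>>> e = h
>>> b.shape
(3, 5, 3)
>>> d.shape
(11, 29)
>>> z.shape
(3, 5, 3)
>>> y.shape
(11, 37, 5)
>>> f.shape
(5, 37, 29)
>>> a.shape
(3,)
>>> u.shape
(37, 3)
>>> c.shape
(3, 5, 3)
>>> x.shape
(3, 5, 37)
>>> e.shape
(3, 3, 37, 5)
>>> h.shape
(3, 3, 37, 5)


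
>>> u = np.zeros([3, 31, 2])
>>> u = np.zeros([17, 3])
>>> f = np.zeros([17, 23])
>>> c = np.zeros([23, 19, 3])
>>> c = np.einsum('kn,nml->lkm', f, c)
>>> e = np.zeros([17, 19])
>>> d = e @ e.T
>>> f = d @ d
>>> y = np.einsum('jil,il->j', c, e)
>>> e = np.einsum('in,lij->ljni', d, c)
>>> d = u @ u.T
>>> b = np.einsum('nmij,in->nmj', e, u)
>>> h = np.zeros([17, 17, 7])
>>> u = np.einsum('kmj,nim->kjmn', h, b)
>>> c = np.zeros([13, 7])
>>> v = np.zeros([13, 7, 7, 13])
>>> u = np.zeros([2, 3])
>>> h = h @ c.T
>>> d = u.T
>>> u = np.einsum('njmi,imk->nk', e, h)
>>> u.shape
(3, 13)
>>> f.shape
(17, 17)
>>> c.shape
(13, 7)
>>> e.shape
(3, 19, 17, 17)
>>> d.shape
(3, 2)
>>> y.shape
(3,)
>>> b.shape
(3, 19, 17)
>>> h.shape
(17, 17, 13)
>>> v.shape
(13, 7, 7, 13)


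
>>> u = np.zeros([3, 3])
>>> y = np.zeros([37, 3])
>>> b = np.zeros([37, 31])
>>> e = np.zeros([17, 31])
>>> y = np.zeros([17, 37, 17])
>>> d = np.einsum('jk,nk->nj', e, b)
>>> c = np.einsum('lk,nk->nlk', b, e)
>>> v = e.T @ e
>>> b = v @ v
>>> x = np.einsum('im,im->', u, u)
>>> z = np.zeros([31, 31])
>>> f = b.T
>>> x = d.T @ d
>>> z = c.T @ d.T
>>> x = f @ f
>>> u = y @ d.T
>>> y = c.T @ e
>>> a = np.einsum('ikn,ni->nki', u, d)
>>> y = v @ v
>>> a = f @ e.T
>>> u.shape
(17, 37, 37)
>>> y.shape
(31, 31)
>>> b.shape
(31, 31)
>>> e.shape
(17, 31)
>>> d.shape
(37, 17)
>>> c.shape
(17, 37, 31)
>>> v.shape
(31, 31)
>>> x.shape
(31, 31)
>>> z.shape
(31, 37, 37)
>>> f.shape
(31, 31)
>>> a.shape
(31, 17)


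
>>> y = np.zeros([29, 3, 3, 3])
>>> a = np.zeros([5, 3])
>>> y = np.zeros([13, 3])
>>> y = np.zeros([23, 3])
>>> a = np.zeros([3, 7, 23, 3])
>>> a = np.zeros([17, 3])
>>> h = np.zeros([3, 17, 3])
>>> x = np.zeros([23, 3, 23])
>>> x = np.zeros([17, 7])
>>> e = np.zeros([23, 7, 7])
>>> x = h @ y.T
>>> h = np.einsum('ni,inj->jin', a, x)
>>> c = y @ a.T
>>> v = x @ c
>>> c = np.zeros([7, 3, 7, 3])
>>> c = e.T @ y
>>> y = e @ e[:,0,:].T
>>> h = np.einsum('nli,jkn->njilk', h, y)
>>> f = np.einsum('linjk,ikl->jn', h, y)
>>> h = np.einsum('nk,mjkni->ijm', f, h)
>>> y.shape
(23, 7, 23)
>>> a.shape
(17, 3)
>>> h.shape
(7, 23, 23)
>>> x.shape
(3, 17, 23)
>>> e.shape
(23, 7, 7)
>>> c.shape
(7, 7, 3)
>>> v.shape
(3, 17, 17)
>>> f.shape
(3, 17)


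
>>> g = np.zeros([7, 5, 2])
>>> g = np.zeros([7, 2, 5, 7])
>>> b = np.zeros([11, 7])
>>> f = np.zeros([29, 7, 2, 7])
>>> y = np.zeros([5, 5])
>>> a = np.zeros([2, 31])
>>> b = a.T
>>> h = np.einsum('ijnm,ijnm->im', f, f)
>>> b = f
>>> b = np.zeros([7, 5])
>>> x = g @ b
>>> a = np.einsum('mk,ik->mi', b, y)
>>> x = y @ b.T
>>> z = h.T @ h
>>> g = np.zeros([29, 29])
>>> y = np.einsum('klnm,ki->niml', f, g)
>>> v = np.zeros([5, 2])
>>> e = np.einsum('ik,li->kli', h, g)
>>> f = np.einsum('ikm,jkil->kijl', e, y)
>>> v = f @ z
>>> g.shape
(29, 29)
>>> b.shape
(7, 5)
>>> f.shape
(29, 7, 2, 7)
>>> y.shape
(2, 29, 7, 7)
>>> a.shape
(7, 5)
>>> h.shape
(29, 7)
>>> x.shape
(5, 7)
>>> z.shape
(7, 7)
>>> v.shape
(29, 7, 2, 7)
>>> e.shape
(7, 29, 29)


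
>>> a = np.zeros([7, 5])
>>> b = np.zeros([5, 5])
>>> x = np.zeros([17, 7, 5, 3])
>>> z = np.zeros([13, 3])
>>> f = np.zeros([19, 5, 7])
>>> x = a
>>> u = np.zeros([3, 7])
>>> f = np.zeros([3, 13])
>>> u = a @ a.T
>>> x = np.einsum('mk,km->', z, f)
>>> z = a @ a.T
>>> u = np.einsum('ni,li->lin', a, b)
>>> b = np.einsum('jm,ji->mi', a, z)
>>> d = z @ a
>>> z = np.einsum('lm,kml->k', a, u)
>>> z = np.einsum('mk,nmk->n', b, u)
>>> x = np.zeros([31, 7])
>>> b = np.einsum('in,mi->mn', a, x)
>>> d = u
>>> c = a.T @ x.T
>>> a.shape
(7, 5)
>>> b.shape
(31, 5)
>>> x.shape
(31, 7)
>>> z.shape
(5,)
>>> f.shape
(3, 13)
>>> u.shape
(5, 5, 7)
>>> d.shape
(5, 5, 7)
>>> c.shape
(5, 31)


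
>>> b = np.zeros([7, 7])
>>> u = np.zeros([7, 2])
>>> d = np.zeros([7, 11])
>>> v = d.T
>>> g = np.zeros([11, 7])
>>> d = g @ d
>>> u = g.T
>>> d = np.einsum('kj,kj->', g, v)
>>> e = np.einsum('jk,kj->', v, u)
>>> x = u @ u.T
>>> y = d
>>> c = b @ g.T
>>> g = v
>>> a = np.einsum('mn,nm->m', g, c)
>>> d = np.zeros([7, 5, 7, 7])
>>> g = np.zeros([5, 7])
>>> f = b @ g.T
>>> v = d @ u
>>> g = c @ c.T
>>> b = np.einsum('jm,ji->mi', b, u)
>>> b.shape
(7, 11)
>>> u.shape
(7, 11)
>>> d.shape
(7, 5, 7, 7)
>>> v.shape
(7, 5, 7, 11)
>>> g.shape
(7, 7)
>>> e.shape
()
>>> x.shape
(7, 7)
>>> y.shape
()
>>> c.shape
(7, 11)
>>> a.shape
(11,)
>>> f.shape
(7, 5)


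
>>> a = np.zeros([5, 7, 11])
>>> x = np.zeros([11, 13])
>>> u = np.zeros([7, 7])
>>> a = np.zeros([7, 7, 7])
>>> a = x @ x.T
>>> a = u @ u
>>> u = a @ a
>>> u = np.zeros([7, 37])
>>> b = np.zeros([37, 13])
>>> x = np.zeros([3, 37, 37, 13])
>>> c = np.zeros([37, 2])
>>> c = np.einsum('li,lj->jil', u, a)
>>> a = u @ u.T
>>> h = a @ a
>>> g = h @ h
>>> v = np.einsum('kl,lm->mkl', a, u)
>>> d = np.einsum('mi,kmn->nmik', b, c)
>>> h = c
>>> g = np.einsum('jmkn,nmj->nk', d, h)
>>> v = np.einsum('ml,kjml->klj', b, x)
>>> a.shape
(7, 7)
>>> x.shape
(3, 37, 37, 13)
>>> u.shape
(7, 37)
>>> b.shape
(37, 13)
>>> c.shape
(7, 37, 7)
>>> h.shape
(7, 37, 7)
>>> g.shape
(7, 13)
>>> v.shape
(3, 13, 37)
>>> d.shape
(7, 37, 13, 7)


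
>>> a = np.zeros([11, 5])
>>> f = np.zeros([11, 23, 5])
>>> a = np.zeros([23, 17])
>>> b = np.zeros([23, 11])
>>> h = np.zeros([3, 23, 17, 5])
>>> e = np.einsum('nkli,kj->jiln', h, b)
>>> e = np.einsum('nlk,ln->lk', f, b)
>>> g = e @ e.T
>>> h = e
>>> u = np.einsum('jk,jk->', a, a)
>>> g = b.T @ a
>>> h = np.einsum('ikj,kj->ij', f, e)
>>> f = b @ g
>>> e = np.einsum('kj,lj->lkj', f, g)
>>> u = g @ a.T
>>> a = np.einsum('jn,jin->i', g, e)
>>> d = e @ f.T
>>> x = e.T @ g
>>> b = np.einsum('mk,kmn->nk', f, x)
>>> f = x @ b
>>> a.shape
(23,)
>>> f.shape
(17, 23, 17)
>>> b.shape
(17, 17)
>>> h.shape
(11, 5)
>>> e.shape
(11, 23, 17)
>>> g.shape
(11, 17)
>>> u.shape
(11, 23)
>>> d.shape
(11, 23, 23)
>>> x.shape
(17, 23, 17)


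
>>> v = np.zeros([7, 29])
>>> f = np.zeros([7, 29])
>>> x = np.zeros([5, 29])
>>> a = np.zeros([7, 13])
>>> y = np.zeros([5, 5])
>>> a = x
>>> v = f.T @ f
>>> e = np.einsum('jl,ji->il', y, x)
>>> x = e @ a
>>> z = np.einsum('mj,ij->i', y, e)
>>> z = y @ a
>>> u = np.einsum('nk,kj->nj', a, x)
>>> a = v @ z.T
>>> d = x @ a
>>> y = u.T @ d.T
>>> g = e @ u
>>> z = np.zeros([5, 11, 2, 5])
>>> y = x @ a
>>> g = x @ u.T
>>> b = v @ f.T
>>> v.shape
(29, 29)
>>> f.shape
(7, 29)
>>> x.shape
(29, 29)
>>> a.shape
(29, 5)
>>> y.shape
(29, 5)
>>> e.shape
(29, 5)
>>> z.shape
(5, 11, 2, 5)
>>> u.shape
(5, 29)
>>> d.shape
(29, 5)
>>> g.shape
(29, 5)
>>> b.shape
(29, 7)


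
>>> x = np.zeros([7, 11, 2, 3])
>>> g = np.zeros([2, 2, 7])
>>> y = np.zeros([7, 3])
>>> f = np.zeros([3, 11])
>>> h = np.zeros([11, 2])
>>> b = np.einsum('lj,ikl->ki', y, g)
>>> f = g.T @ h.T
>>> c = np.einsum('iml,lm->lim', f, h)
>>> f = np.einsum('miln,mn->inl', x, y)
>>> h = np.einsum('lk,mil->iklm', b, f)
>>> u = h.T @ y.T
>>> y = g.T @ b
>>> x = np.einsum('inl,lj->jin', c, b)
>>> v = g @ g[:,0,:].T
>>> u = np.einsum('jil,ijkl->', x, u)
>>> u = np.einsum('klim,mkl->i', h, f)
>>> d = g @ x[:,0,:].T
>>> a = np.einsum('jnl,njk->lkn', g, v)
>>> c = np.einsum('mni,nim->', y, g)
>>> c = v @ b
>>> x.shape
(2, 11, 7)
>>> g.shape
(2, 2, 7)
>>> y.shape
(7, 2, 2)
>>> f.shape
(11, 3, 2)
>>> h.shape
(3, 2, 2, 11)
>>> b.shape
(2, 2)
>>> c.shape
(2, 2, 2)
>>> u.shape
(2,)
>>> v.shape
(2, 2, 2)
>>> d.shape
(2, 2, 2)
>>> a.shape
(7, 2, 2)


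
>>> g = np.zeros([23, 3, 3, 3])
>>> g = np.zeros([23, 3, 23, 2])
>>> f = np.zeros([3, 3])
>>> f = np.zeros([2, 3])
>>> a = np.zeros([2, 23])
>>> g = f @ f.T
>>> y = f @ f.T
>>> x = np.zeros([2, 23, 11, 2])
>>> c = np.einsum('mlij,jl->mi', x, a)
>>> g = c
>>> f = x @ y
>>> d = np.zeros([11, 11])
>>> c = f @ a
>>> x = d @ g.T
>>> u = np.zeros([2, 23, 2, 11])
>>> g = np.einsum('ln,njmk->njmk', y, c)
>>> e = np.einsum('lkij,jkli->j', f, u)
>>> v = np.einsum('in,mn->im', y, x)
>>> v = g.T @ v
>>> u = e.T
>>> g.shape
(2, 23, 11, 23)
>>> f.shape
(2, 23, 11, 2)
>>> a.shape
(2, 23)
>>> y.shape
(2, 2)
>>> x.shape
(11, 2)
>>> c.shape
(2, 23, 11, 23)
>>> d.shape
(11, 11)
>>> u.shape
(2,)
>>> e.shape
(2,)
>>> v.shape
(23, 11, 23, 11)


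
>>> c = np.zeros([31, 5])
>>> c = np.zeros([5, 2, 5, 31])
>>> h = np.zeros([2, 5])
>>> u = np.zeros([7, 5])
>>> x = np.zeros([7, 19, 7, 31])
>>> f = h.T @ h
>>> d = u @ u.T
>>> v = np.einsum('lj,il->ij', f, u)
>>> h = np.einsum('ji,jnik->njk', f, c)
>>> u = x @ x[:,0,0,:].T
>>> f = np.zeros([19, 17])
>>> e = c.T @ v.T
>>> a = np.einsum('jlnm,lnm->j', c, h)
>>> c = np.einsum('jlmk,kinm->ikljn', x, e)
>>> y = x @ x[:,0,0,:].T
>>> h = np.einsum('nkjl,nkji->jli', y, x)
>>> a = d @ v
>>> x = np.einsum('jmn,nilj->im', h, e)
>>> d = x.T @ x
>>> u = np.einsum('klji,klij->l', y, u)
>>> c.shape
(5, 31, 19, 7, 2)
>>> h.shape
(7, 7, 31)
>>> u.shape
(19,)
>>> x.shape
(5, 7)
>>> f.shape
(19, 17)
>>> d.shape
(7, 7)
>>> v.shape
(7, 5)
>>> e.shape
(31, 5, 2, 7)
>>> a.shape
(7, 5)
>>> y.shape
(7, 19, 7, 7)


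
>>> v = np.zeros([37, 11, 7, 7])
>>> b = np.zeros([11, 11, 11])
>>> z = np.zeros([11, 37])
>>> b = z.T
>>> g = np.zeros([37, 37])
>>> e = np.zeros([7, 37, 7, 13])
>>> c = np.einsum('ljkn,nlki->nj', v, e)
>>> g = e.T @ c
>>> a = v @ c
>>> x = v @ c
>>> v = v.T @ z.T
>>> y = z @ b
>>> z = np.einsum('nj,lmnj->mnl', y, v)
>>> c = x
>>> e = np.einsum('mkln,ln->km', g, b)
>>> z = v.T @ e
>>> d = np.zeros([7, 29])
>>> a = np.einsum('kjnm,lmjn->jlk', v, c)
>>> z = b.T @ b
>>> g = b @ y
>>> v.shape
(7, 7, 11, 11)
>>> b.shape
(37, 11)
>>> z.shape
(11, 11)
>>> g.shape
(37, 11)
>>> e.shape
(7, 13)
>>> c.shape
(37, 11, 7, 11)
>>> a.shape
(7, 37, 7)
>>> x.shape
(37, 11, 7, 11)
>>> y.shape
(11, 11)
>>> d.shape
(7, 29)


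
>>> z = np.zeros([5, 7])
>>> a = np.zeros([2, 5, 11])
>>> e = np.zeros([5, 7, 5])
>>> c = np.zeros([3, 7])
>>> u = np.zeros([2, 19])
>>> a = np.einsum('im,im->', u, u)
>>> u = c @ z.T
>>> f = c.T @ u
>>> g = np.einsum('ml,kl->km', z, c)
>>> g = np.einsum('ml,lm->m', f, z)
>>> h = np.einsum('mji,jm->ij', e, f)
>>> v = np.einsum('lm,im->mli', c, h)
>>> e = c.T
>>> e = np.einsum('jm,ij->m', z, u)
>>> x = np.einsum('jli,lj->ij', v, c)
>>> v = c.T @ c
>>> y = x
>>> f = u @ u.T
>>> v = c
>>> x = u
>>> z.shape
(5, 7)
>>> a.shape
()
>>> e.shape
(7,)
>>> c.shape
(3, 7)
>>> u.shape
(3, 5)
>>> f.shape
(3, 3)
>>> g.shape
(7,)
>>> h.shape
(5, 7)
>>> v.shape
(3, 7)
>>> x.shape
(3, 5)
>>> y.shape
(5, 7)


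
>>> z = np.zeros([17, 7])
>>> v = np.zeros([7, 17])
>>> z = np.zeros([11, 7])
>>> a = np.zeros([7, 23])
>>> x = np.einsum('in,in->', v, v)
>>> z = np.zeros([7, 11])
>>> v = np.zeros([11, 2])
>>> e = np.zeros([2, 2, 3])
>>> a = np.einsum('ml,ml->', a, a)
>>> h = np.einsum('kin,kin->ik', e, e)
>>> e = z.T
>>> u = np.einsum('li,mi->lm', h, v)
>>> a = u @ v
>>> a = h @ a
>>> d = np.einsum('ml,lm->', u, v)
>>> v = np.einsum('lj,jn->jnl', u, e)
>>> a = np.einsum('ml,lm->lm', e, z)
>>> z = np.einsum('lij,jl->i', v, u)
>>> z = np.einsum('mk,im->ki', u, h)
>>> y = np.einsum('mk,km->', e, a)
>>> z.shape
(11, 2)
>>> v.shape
(11, 7, 2)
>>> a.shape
(7, 11)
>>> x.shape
()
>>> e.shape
(11, 7)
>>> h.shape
(2, 2)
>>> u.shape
(2, 11)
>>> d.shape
()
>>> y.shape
()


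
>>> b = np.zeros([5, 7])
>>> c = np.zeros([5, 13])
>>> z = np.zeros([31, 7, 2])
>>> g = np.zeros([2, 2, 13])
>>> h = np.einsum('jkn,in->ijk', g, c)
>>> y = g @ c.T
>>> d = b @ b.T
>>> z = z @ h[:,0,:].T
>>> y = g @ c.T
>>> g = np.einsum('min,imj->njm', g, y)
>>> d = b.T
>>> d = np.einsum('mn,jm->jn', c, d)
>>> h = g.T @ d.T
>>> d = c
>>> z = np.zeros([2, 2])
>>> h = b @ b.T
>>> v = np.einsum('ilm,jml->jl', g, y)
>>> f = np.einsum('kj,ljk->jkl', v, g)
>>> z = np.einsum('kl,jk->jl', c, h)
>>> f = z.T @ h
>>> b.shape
(5, 7)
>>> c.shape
(5, 13)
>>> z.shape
(5, 13)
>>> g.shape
(13, 5, 2)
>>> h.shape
(5, 5)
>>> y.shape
(2, 2, 5)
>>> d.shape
(5, 13)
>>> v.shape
(2, 5)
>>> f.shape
(13, 5)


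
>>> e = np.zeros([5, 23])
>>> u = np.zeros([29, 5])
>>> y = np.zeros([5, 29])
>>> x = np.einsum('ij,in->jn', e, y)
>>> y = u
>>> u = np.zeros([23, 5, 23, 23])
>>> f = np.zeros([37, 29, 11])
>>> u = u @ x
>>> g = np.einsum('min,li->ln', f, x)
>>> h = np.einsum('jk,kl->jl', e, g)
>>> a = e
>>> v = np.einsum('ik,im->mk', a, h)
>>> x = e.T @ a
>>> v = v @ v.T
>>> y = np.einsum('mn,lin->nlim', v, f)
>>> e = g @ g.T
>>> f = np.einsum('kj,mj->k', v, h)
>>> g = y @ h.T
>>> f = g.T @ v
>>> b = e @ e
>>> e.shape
(23, 23)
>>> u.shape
(23, 5, 23, 29)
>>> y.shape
(11, 37, 29, 11)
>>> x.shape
(23, 23)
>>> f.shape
(5, 29, 37, 11)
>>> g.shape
(11, 37, 29, 5)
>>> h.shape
(5, 11)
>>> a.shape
(5, 23)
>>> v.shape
(11, 11)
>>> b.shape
(23, 23)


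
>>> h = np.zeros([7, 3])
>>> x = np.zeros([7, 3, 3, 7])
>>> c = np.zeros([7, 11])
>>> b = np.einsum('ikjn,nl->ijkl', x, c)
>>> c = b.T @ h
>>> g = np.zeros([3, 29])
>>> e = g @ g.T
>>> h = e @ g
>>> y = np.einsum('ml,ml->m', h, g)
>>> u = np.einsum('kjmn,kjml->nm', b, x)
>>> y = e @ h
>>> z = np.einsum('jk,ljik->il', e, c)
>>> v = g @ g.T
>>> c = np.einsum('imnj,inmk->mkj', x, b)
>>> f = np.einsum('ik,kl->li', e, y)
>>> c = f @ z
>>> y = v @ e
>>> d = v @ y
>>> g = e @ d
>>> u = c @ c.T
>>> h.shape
(3, 29)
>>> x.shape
(7, 3, 3, 7)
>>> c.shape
(29, 11)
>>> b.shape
(7, 3, 3, 11)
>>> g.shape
(3, 3)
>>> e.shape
(3, 3)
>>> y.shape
(3, 3)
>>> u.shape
(29, 29)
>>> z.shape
(3, 11)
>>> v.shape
(3, 3)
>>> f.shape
(29, 3)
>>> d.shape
(3, 3)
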